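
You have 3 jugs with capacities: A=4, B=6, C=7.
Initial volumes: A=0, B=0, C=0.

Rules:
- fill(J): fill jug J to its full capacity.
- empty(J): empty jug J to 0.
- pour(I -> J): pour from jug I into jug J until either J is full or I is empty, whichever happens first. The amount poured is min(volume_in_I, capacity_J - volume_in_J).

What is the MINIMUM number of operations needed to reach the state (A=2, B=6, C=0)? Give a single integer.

BFS from (A=0, B=0, C=0). One shortest path:
  1. fill(A) -> (A=4 B=0 C=0)
  2. pour(A -> B) -> (A=0 B=4 C=0)
  3. fill(A) -> (A=4 B=4 C=0)
  4. pour(A -> B) -> (A=2 B=6 C=0)
Reached target in 4 moves.

Answer: 4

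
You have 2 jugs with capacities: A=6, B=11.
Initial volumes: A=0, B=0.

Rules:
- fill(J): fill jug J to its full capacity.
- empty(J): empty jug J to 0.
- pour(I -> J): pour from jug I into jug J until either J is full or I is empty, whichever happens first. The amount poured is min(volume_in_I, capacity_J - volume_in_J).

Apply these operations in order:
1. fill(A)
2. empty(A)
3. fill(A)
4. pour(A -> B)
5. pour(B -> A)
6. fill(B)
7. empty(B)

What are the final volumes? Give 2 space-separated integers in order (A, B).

Answer: 6 0

Derivation:
Step 1: fill(A) -> (A=6 B=0)
Step 2: empty(A) -> (A=0 B=0)
Step 3: fill(A) -> (A=6 B=0)
Step 4: pour(A -> B) -> (A=0 B=6)
Step 5: pour(B -> A) -> (A=6 B=0)
Step 6: fill(B) -> (A=6 B=11)
Step 7: empty(B) -> (A=6 B=0)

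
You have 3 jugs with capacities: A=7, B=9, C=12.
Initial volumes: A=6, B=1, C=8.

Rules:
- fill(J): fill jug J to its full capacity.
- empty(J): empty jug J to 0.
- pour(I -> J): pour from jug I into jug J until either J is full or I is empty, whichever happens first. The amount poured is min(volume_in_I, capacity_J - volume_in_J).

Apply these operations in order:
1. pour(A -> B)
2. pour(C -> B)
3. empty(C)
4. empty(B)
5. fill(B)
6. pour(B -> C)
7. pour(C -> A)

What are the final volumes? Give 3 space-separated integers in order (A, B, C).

Answer: 7 0 2

Derivation:
Step 1: pour(A -> B) -> (A=0 B=7 C=8)
Step 2: pour(C -> B) -> (A=0 B=9 C=6)
Step 3: empty(C) -> (A=0 B=9 C=0)
Step 4: empty(B) -> (A=0 B=0 C=0)
Step 5: fill(B) -> (A=0 B=9 C=0)
Step 6: pour(B -> C) -> (A=0 B=0 C=9)
Step 7: pour(C -> A) -> (A=7 B=0 C=2)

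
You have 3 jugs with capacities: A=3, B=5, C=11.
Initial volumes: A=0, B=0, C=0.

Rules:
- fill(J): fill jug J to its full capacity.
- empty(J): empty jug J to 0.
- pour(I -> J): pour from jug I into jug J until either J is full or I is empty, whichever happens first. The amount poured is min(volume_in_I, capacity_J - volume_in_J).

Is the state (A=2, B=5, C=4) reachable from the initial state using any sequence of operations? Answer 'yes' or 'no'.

Answer: yes

Derivation:
BFS from (A=0, B=0, C=0):
  1. fill(C) -> (A=0 B=0 C=11)
  2. pour(C -> B) -> (A=0 B=5 C=6)
  3. pour(B -> A) -> (A=3 B=2 C=6)
  4. pour(A -> C) -> (A=0 B=2 C=9)
  5. pour(B -> A) -> (A=2 B=0 C=9)
  6. pour(C -> B) -> (A=2 B=5 C=4)
Target reached → yes.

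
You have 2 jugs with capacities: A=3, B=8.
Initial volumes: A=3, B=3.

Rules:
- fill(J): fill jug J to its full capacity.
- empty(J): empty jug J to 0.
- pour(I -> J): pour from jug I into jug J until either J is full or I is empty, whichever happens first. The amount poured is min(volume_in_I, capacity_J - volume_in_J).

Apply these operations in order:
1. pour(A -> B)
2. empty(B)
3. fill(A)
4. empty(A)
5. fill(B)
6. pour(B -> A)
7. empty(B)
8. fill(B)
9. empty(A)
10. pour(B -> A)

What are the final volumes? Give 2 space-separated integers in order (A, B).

Answer: 3 5

Derivation:
Step 1: pour(A -> B) -> (A=0 B=6)
Step 2: empty(B) -> (A=0 B=0)
Step 3: fill(A) -> (A=3 B=0)
Step 4: empty(A) -> (A=0 B=0)
Step 5: fill(B) -> (A=0 B=8)
Step 6: pour(B -> A) -> (A=3 B=5)
Step 7: empty(B) -> (A=3 B=0)
Step 8: fill(B) -> (A=3 B=8)
Step 9: empty(A) -> (A=0 B=8)
Step 10: pour(B -> A) -> (A=3 B=5)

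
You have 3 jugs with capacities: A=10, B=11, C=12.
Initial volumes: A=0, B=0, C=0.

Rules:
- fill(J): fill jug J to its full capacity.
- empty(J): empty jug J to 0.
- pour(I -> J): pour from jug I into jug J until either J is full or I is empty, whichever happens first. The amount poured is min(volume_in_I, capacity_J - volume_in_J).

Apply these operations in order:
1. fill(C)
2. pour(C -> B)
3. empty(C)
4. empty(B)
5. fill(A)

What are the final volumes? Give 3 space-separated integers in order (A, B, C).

Answer: 10 0 0

Derivation:
Step 1: fill(C) -> (A=0 B=0 C=12)
Step 2: pour(C -> B) -> (A=0 B=11 C=1)
Step 3: empty(C) -> (A=0 B=11 C=0)
Step 4: empty(B) -> (A=0 B=0 C=0)
Step 5: fill(A) -> (A=10 B=0 C=0)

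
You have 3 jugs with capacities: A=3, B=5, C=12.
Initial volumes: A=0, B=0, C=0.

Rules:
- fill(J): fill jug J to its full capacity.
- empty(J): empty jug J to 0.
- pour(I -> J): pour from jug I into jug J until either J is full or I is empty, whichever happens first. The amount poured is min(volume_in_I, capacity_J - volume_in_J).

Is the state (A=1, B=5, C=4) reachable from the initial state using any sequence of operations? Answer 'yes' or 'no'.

BFS from (A=0, B=0, C=0):
  1. fill(A) -> (A=3 B=0 C=0)
  2. fill(C) -> (A=3 B=0 C=12)
  3. pour(A -> B) -> (A=0 B=3 C=12)
  4. pour(C -> A) -> (A=3 B=3 C=9)
  5. pour(A -> B) -> (A=1 B=5 C=9)
  6. empty(B) -> (A=1 B=0 C=9)
  7. pour(C -> B) -> (A=1 B=5 C=4)
Target reached → yes.

Answer: yes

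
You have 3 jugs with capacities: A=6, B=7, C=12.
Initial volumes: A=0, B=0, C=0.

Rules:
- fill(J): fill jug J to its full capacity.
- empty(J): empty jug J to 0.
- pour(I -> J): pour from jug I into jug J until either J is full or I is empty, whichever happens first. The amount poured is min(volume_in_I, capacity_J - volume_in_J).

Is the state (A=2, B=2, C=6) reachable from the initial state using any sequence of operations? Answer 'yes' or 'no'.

Answer: no

Derivation:
BFS explored all 398 reachable states.
Reachable set includes: (0,0,0), (0,0,1), (0,0,2), (0,0,3), (0,0,4), (0,0,5), (0,0,6), (0,0,7), (0,0,8), (0,0,9), (0,0,10), (0,0,11) ...
Target (A=2, B=2, C=6) not in reachable set → no.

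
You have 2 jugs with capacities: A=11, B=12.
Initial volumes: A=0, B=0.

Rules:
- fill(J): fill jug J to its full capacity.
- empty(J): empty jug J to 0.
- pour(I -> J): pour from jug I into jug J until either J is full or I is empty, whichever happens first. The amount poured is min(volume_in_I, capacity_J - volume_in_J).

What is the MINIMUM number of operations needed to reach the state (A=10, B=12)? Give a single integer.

BFS from (A=0, B=0). One shortest path:
  1. fill(A) -> (A=11 B=0)
  2. pour(A -> B) -> (A=0 B=11)
  3. fill(A) -> (A=11 B=11)
  4. pour(A -> B) -> (A=10 B=12)
Reached target in 4 moves.

Answer: 4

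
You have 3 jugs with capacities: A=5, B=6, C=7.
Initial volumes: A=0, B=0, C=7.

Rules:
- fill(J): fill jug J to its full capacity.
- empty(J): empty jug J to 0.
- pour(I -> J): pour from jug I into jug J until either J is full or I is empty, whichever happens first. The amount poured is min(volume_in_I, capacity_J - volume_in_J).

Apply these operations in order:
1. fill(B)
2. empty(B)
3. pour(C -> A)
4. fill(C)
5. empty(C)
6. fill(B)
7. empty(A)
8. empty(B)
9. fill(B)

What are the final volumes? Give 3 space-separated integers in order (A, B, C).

Answer: 0 6 0

Derivation:
Step 1: fill(B) -> (A=0 B=6 C=7)
Step 2: empty(B) -> (A=0 B=0 C=7)
Step 3: pour(C -> A) -> (A=5 B=0 C=2)
Step 4: fill(C) -> (A=5 B=0 C=7)
Step 5: empty(C) -> (A=5 B=0 C=0)
Step 6: fill(B) -> (A=5 B=6 C=0)
Step 7: empty(A) -> (A=0 B=6 C=0)
Step 8: empty(B) -> (A=0 B=0 C=0)
Step 9: fill(B) -> (A=0 B=6 C=0)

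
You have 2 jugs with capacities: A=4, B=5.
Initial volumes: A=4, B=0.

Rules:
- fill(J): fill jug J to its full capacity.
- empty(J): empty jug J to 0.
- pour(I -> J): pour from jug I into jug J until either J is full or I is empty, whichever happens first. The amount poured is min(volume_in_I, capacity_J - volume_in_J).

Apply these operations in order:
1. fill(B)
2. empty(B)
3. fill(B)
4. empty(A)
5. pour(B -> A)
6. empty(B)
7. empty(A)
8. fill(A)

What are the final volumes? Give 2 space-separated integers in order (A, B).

Answer: 4 0

Derivation:
Step 1: fill(B) -> (A=4 B=5)
Step 2: empty(B) -> (A=4 B=0)
Step 3: fill(B) -> (A=4 B=5)
Step 4: empty(A) -> (A=0 B=5)
Step 5: pour(B -> A) -> (A=4 B=1)
Step 6: empty(B) -> (A=4 B=0)
Step 7: empty(A) -> (A=0 B=0)
Step 8: fill(A) -> (A=4 B=0)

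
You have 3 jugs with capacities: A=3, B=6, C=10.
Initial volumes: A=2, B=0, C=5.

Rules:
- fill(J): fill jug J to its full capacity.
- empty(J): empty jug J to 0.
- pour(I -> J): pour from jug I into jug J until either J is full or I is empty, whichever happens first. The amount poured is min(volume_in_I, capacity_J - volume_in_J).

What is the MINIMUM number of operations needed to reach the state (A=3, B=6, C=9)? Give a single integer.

Answer: 3

Derivation:
BFS from (A=2, B=0, C=5). One shortest path:
  1. fill(B) -> (A=2 B=6 C=5)
  2. fill(C) -> (A=2 B=6 C=10)
  3. pour(C -> A) -> (A=3 B=6 C=9)
Reached target in 3 moves.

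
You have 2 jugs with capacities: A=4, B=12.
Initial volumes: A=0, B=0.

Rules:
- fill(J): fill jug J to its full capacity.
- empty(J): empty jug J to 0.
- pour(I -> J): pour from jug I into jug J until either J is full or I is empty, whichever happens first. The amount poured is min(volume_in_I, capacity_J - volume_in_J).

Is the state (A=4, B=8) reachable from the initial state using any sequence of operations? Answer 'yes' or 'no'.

Answer: yes

Derivation:
BFS from (A=0, B=0):
  1. fill(B) -> (A=0 B=12)
  2. pour(B -> A) -> (A=4 B=8)
Target reached → yes.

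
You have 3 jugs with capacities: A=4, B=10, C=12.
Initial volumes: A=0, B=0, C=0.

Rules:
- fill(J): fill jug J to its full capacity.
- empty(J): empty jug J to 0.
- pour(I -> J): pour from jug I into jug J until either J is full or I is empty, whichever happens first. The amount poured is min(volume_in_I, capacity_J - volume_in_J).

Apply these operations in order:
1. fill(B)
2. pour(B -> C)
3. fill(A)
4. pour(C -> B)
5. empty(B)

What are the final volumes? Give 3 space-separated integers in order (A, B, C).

Answer: 4 0 0

Derivation:
Step 1: fill(B) -> (A=0 B=10 C=0)
Step 2: pour(B -> C) -> (A=0 B=0 C=10)
Step 3: fill(A) -> (A=4 B=0 C=10)
Step 4: pour(C -> B) -> (A=4 B=10 C=0)
Step 5: empty(B) -> (A=4 B=0 C=0)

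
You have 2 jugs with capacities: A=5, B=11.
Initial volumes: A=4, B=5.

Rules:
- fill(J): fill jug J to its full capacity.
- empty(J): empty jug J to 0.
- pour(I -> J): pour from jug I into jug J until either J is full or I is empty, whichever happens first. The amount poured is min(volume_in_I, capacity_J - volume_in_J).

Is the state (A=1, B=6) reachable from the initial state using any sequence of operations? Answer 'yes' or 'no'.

BFS explored all 33 reachable states.
Reachable set includes: (0,0), (0,1), (0,2), (0,3), (0,4), (0,5), (0,6), (0,7), (0,8), (0,9), (0,10), (0,11) ...
Target (A=1, B=6) not in reachable set → no.

Answer: no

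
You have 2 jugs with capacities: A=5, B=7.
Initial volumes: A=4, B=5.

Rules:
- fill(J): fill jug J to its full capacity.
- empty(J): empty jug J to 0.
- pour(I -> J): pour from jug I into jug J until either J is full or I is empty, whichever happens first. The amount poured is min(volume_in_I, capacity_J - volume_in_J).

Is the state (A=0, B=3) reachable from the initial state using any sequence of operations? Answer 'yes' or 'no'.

BFS from (A=4, B=5):
  1. fill(A) -> (A=5 B=5)
  2. pour(A -> B) -> (A=3 B=7)
  3. empty(B) -> (A=3 B=0)
  4. pour(A -> B) -> (A=0 B=3)
Target reached → yes.

Answer: yes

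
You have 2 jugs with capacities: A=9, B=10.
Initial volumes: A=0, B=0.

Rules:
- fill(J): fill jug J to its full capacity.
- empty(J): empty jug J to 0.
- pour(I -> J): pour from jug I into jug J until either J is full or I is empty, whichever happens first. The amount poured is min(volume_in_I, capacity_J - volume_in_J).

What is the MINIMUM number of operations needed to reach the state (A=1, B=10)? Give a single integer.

Answer: 5

Derivation:
BFS from (A=0, B=0). One shortest path:
  1. fill(B) -> (A=0 B=10)
  2. pour(B -> A) -> (A=9 B=1)
  3. empty(A) -> (A=0 B=1)
  4. pour(B -> A) -> (A=1 B=0)
  5. fill(B) -> (A=1 B=10)
Reached target in 5 moves.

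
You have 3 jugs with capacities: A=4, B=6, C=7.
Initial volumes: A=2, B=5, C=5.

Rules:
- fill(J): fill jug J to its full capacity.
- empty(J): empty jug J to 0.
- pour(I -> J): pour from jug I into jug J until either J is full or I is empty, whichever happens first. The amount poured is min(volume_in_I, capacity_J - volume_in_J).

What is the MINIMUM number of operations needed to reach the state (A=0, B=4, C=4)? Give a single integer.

BFS from (A=2, B=5, C=5). One shortest path:
  1. pour(C -> B) -> (A=2 B=6 C=4)
  2. pour(B -> A) -> (A=4 B=4 C=4)
  3. empty(A) -> (A=0 B=4 C=4)
Reached target in 3 moves.

Answer: 3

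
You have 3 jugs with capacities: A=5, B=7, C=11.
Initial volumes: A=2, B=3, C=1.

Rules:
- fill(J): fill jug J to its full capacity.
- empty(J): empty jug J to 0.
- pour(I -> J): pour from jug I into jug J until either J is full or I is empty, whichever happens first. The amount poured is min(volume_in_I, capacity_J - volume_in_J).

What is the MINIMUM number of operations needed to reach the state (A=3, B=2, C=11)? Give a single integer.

BFS from (A=2, B=3, C=1). One shortest path:
  1. fill(A) -> (A=5 B=3 C=1)
  2. pour(A -> C) -> (A=0 B=3 C=6)
  3. pour(B -> A) -> (A=3 B=0 C=6)
  4. fill(B) -> (A=3 B=7 C=6)
  5. pour(B -> C) -> (A=3 B=2 C=11)
Reached target in 5 moves.

Answer: 5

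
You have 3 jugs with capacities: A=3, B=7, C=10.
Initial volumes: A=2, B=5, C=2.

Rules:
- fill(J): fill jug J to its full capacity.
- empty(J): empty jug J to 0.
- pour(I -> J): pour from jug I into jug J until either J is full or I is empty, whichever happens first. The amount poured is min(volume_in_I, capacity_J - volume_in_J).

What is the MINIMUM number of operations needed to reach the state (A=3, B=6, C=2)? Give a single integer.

BFS from (A=2, B=5, C=2). One shortest path:
  1. fill(B) -> (A=2 B=7 C=2)
  2. pour(B -> A) -> (A=3 B=6 C=2)
Reached target in 2 moves.

Answer: 2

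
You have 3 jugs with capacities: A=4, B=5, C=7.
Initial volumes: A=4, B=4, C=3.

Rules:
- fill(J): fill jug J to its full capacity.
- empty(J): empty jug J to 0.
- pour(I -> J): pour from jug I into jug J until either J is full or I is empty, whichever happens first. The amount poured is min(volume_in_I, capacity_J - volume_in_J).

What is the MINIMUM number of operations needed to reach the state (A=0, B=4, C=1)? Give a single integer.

BFS from (A=4, B=4, C=3). One shortest path:
  1. fill(B) -> (A=4 B=5 C=3)
  2. pour(B -> C) -> (A=4 B=1 C=7)
  3. empty(C) -> (A=4 B=1 C=0)
  4. pour(B -> C) -> (A=4 B=0 C=1)
  5. pour(A -> B) -> (A=0 B=4 C=1)
Reached target in 5 moves.

Answer: 5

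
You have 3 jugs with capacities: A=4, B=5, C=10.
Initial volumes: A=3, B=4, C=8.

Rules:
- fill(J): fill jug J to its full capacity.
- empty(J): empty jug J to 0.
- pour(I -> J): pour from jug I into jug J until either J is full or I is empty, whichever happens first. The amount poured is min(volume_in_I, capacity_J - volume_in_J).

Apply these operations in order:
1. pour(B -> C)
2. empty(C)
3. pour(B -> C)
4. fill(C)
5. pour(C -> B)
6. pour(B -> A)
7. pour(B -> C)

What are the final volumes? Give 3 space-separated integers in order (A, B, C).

Answer: 4 0 9

Derivation:
Step 1: pour(B -> C) -> (A=3 B=2 C=10)
Step 2: empty(C) -> (A=3 B=2 C=0)
Step 3: pour(B -> C) -> (A=3 B=0 C=2)
Step 4: fill(C) -> (A=3 B=0 C=10)
Step 5: pour(C -> B) -> (A=3 B=5 C=5)
Step 6: pour(B -> A) -> (A=4 B=4 C=5)
Step 7: pour(B -> C) -> (A=4 B=0 C=9)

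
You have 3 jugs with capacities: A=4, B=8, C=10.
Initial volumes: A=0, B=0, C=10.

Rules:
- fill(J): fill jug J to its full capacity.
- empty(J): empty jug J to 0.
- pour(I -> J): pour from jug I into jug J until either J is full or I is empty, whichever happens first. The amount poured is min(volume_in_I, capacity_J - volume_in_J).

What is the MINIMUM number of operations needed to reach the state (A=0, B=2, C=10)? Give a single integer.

Answer: 4

Derivation:
BFS from (A=0, B=0, C=10). One shortest path:
  1. pour(C -> B) -> (A=0 B=8 C=2)
  2. empty(B) -> (A=0 B=0 C=2)
  3. pour(C -> B) -> (A=0 B=2 C=0)
  4. fill(C) -> (A=0 B=2 C=10)
Reached target in 4 moves.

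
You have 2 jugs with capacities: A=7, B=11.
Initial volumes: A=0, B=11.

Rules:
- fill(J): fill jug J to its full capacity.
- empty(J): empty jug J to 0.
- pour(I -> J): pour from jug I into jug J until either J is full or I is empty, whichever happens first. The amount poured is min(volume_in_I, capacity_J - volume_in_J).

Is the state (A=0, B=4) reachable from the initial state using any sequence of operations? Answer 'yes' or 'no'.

Answer: yes

Derivation:
BFS from (A=0, B=11):
  1. pour(B -> A) -> (A=7 B=4)
  2. empty(A) -> (A=0 B=4)
Target reached → yes.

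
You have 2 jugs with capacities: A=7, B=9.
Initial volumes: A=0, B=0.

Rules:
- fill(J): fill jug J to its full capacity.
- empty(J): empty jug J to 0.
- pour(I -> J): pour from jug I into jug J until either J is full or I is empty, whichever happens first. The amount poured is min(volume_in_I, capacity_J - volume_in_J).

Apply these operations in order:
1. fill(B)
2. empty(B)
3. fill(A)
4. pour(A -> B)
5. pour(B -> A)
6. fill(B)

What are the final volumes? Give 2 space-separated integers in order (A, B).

Answer: 7 9

Derivation:
Step 1: fill(B) -> (A=0 B=9)
Step 2: empty(B) -> (A=0 B=0)
Step 3: fill(A) -> (A=7 B=0)
Step 4: pour(A -> B) -> (A=0 B=7)
Step 5: pour(B -> A) -> (A=7 B=0)
Step 6: fill(B) -> (A=7 B=9)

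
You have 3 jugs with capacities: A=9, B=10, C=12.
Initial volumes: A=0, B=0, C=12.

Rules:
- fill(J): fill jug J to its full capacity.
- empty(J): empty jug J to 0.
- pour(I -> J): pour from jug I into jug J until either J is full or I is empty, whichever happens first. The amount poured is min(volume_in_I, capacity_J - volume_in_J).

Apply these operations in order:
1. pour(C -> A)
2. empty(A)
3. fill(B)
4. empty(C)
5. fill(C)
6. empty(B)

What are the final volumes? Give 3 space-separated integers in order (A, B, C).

Step 1: pour(C -> A) -> (A=9 B=0 C=3)
Step 2: empty(A) -> (A=0 B=0 C=3)
Step 3: fill(B) -> (A=0 B=10 C=3)
Step 4: empty(C) -> (A=0 B=10 C=0)
Step 5: fill(C) -> (A=0 B=10 C=12)
Step 6: empty(B) -> (A=0 B=0 C=12)

Answer: 0 0 12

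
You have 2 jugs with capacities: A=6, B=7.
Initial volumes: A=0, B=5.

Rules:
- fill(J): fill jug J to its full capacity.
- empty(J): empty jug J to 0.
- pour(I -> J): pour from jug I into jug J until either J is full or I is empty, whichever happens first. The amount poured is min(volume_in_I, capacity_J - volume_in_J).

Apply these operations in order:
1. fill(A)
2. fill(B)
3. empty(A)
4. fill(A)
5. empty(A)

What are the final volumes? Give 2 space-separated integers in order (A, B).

Answer: 0 7

Derivation:
Step 1: fill(A) -> (A=6 B=5)
Step 2: fill(B) -> (A=6 B=7)
Step 3: empty(A) -> (A=0 B=7)
Step 4: fill(A) -> (A=6 B=7)
Step 5: empty(A) -> (A=0 B=7)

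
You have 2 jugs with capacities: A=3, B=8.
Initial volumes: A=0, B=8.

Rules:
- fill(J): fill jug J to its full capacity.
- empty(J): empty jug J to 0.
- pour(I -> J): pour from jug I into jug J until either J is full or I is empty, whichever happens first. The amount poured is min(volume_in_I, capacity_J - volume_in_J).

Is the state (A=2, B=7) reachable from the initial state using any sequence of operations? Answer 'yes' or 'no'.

Answer: no

Derivation:
BFS explored all 22 reachable states.
Reachable set includes: (0,0), (0,1), (0,2), (0,3), (0,4), (0,5), (0,6), (0,7), (0,8), (1,0), (1,8), (2,0) ...
Target (A=2, B=7) not in reachable set → no.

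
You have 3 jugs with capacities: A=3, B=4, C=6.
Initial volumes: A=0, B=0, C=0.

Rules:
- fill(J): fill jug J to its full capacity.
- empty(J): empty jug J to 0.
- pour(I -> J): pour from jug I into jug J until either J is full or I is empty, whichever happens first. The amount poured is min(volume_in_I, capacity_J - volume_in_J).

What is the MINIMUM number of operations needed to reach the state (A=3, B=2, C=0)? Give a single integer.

BFS from (A=0, B=0, C=0). One shortest path:
  1. fill(A) -> (A=3 B=0 C=0)
  2. fill(C) -> (A=3 B=0 C=6)
  3. pour(C -> B) -> (A=3 B=4 C=2)
  4. empty(B) -> (A=3 B=0 C=2)
  5. pour(C -> B) -> (A=3 B=2 C=0)
Reached target in 5 moves.

Answer: 5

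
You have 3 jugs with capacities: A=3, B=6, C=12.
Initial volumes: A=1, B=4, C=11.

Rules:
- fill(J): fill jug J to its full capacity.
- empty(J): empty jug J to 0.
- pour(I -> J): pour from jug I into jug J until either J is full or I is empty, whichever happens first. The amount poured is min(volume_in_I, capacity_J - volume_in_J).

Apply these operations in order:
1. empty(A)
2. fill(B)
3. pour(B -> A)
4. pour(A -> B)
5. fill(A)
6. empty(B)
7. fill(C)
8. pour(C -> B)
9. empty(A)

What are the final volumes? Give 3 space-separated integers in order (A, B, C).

Answer: 0 6 6

Derivation:
Step 1: empty(A) -> (A=0 B=4 C=11)
Step 2: fill(B) -> (A=0 B=6 C=11)
Step 3: pour(B -> A) -> (A=3 B=3 C=11)
Step 4: pour(A -> B) -> (A=0 B=6 C=11)
Step 5: fill(A) -> (A=3 B=6 C=11)
Step 6: empty(B) -> (A=3 B=0 C=11)
Step 7: fill(C) -> (A=3 B=0 C=12)
Step 8: pour(C -> B) -> (A=3 B=6 C=6)
Step 9: empty(A) -> (A=0 B=6 C=6)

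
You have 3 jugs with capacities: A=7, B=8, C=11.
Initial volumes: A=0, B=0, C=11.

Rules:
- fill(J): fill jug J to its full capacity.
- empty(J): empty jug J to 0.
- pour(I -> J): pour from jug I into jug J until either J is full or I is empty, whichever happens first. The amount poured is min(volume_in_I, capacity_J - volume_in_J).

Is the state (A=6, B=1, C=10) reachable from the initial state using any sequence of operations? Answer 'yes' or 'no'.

Answer: no

Derivation:
BFS explored all 444 reachable states.
Reachable set includes: (0,0,0), (0,0,1), (0,0,2), (0,0,3), (0,0,4), (0,0,5), (0,0,6), (0,0,7), (0,0,8), (0,0,9), (0,0,10), (0,0,11) ...
Target (A=6, B=1, C=10) not in reachable set → no.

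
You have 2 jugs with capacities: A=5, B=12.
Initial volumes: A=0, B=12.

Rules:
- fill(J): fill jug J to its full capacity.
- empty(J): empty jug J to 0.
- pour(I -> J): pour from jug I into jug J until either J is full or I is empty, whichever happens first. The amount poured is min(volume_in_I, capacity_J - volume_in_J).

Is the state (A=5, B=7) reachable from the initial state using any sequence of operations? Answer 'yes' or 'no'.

Answer: yes

Derivation:
BFS from (A=0, B=12):
  1. pour(B -> A) -> (A=5 B=7)
Target reached → yes.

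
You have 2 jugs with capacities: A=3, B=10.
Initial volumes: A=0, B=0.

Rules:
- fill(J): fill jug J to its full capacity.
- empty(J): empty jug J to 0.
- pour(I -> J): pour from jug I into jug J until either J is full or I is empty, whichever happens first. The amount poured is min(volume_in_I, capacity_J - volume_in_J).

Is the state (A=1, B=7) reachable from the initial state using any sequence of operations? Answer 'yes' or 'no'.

Answer: no

Derivation:
BFS explored all 26 reachable states.
Reachable set includes: (0,0), (0,1), (0,2), (0,3), (0,4), (0,5), (0,6), (0,7), (0,8), (0,9), (0,10), (1,0) ...
Target (A=1, B=7) not in reachable set → no.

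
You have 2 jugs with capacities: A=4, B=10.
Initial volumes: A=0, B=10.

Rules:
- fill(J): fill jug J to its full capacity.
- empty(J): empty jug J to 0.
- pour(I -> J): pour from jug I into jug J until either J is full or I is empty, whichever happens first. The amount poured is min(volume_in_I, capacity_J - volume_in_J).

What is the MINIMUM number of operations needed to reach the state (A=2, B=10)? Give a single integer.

BFS from (A=0, B=10). One shortest path:
  1. pour(B -> A) -> (A=4 B=6)
  2. empty(A) -> (A=0 B=6)
  3. pour(B -> A) -> (A=4 B=2)
  4. empty(A) -> (A=0 B=2)
  5. pour(B -> A) -> (A=2 B=0)
  6. fill(B) -> (A=2 B=10)
Reached target in 6 moves.

Answer: 6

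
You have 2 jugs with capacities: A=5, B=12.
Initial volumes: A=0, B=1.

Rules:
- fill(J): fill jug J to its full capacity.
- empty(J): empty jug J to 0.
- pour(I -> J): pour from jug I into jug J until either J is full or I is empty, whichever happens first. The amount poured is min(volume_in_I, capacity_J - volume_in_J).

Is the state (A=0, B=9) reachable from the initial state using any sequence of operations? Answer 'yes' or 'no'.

Answer: yes

Derivation:
BFS from (A=0, B=1):
  1. fill(B) -> (A=0 B=12)
  2. pour(B -> A) -> (A=5 B=7)
  3. empty(A) -> (A=0 B=7)
  4. pour(B -> A) -> (A=5 B=2)
  5. empty(A) -> (A=0 B=2)
  6. pour(B -> A) -> (A=2 B=0)
  7. fill(B) -> (A=2 B=12)
  8. pour(B -> A) -> (A=5 B=9)
  9. empty(A) -> (A=0 B=9)
Target reached → yes.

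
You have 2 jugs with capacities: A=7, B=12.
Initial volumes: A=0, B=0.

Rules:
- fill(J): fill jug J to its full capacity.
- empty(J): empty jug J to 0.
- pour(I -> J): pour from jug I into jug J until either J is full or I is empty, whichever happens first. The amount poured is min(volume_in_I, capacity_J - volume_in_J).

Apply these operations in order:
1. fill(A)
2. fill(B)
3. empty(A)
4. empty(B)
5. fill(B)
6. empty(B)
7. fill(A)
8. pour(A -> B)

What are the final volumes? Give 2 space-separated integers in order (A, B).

Answer: 0 7

Derivation:
Step 1: fill(A) -> (A=7 B=0)
Step 2: fill(B) -> (A=7 B=12)
Step 3: empty(A) -> (A=0 B=12)
Step 4: empty(B) -> (A=0 B=0)
Step 5: fill(B) -> (A=0 B=12)
Step 6: empty(B) -> (A=0 B=0)
Step 7: fill(A) -> (A=7 B=0)
Step 8: pour(A -> B) -> (A=0 B=7)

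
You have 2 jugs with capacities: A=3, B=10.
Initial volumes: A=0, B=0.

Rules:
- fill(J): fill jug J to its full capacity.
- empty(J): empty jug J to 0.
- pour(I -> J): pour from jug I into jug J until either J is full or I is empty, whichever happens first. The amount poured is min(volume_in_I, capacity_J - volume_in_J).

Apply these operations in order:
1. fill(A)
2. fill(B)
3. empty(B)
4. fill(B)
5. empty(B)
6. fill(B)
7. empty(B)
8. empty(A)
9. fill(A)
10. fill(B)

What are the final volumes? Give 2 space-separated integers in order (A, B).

Answer: 3 10

Derivation:
Step 1: fill(A) -> (A=3 B=0)
Step 2: fill(B) -> (A=3 B=10)
Step 3: empty(B) -> (A=3 B=0)
Step 4: fill(B) -> (A=3 B=10)
Step 5: empty(B) -> (A=3 B=0)
Step 6: fill(B) -> (A=3 B=10)
Step 7: empty(B) -> (A=3 B=0)
Step 8: empty(A) -> (A=0 B=0)
Step 9: fill(A) -> (A=3 B=0)
Step 10: fill(B) -> (A=3 B=10)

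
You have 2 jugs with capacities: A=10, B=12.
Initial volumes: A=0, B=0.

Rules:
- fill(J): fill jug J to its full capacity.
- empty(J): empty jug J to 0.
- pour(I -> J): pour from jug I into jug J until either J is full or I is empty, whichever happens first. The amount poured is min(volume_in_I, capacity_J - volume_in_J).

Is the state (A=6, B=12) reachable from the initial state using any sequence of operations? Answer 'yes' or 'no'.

Answer: yes

Derivation:
BFS from (A=0, B=0):
  1. fill(A) -> (A=10 B=0)
  2. pour(A -> B) -> (A=0 B=10)
  3. fill(A) -> (A=10 B=10)
  4. pour(A -> B) -> (A=8 B=12)
  5. empty(B) -> (A=8 B=0)
  6. pour(A -> B) -> (A=0 B=8)
  7. fill(A) -> (A=10 B=8)
  8. pour(A -> B) -> (A=6 B=12)
Target reached → yes.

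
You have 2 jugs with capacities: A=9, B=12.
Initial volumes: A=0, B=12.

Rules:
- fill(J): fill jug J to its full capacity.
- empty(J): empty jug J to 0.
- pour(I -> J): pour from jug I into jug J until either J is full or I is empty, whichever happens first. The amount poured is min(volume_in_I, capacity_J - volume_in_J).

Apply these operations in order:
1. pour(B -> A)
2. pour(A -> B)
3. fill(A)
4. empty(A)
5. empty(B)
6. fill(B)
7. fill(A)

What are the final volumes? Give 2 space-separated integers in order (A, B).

Step 1: pour(B -> A) -> (A=9 B=3)
Step 2: pour(A -> B) -> (A=0 B=12)
Step 3: fill(A) -> (A=9 B=12)
Step 4: empty(A) -> (A=0 B=12)
Step 5: empty(B) -> (A=0 B=0)
Step 6: fill(B) -> (A=0 B=12)
Step 7: fill(A) -> (A=9 B=12)

Answer: 9 12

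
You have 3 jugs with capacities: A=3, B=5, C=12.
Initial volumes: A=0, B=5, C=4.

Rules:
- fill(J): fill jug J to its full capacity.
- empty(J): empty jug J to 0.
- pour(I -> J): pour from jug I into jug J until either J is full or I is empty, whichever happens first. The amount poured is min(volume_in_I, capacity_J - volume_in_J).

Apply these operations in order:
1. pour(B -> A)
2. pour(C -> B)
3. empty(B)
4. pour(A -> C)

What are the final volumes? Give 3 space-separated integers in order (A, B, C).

Answer: 0 0 4

Derivation:
Step 1: pour(B -> A) -> (A=3 B=2 C=4)
Step 2: pour(C -> B) -> (A=3 B=5 C=1)
Step 3: empty(B) -> (A=3 B=0 C=1)
Step 4: pour(A -> C) -> (A=0 B=0 C=4)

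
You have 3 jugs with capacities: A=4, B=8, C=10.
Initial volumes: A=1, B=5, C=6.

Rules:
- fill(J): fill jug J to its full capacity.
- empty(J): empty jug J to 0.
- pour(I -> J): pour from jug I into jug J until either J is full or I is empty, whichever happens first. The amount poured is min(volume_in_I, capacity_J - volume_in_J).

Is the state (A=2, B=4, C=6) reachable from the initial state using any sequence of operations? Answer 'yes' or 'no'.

Answer: no

Derivation:
BFS explored all 307 reachable states.
Reachable set includes: (0,0,0), (0,0,1), (0,0,2), (0,0,3), (0,0,4), (0,0,5), (0,0,6), (0,0,7), (0,0,8), (0,0,9), (0,0,10), (0,1,0) ...
Target (A=2, B=4, C=6) not in reachable set → no.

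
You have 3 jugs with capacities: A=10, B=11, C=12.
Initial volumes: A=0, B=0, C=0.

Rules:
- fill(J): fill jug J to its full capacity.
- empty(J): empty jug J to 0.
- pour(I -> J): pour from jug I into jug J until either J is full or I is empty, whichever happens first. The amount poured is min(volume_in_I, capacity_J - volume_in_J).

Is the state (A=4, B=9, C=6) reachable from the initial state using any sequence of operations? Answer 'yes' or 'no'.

Answer: no

Derivation:
BFS explored all 726 reachable states.
Reachable set includes: (0,0,0), (0,0,1), (0,0,2), (0,0,3), (0,0,4), (0,0,5), (0,0,6), (0,0,7), (0,0,8), (0,0,9), (0,0,10), (0,0,11) ...
Target (A=4, B=9, C=6) not in reachable set → no.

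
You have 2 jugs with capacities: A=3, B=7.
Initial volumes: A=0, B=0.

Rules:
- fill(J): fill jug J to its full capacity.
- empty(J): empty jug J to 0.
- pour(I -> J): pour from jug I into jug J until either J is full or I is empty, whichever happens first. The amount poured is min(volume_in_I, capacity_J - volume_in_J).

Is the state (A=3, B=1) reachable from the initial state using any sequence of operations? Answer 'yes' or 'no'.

Answer: yes

Derivation:
BFS from (A=0, B=0):
  1. fill(B) -> (A=0 B=7)
  2. pour(B -> A) -> (A=3 B=4)
  3. empty(A) -> (A=0 B=4)
  4. pour(B -> A) -> (A=3 B=1)
Target reached → yes.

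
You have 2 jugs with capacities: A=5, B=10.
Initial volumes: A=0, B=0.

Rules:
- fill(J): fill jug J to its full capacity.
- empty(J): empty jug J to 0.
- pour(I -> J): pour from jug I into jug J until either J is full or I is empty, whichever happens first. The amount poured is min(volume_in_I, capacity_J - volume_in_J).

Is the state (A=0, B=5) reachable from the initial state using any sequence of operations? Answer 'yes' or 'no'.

Answer: yes

Derivation:
BFS from (A=0, B=0):
  1. fill(A) -> (A=5 B=0)
  2. pour(A -> B) -> (A=0 B=5)
Target reached → yes.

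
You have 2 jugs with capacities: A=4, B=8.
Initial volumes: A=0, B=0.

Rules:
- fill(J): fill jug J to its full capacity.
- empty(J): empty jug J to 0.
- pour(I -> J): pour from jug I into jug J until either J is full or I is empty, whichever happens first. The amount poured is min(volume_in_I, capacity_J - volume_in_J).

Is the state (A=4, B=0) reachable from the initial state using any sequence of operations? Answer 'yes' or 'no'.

Answer: yes

Derivation:
BFS from (A=0, B=0):
  1. fill(A) -> (A=4 B=0)
Target reached → yes.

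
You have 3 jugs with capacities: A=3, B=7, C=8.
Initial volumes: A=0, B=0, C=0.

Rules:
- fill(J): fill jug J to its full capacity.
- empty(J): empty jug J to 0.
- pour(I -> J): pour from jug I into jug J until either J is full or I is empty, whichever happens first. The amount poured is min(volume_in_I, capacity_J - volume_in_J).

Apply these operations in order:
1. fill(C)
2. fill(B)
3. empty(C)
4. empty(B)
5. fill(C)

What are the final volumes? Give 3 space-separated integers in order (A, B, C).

Answer: 0 0 8

Derivation:
Step 1: fill(C) -> (A=0 B=0 C=8)
Step 2: fill(B) -> (A=0 B=7 C=8)
Step 3: empty(C) -> (A=0 B=7 C=0)
Step 4: empty(B) -> (A=0 B=0 C=0)
Step 5: fill(C) -> (A=0 B=0 C=8)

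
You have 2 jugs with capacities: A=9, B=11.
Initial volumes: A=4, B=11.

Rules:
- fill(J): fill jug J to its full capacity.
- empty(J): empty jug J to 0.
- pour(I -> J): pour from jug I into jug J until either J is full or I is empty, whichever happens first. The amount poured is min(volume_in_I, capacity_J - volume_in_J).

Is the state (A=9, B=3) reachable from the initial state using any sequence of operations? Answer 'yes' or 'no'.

Answer: yes

Derivation:
BFS from (A=4, B=11):
  1. pour(B -> A) -> (A=9 B=6)
  2. empty(A) -> (A=0 B=6)
  3. pour(B -> A) -> (A=6 B=0)
  4. fill(B) -> (A=6 B=11)
  5. pour(B -> A) -> (A=9 B=8)
  6. empty(A) -> (A=0 B=8)
  7. pour(B -> A) -> (A=8 B=0)
  8. fill(B) -> (A=8 B=11)
  9. pour(B -> A) -> (A=9 B=10)
  10. empty(A) -> (A=0 B=10)
  11. pour(B -> A) -> (A=9 B=1)
  12. empty(A) -> (A=0 B=1)
  13. pour(B -> A) -> (A=1 B=0)
  14. fill(B) -> (A=1 B=11)
  15. pour(B -> A) -> (A=9 B=3)
Target reached → yes.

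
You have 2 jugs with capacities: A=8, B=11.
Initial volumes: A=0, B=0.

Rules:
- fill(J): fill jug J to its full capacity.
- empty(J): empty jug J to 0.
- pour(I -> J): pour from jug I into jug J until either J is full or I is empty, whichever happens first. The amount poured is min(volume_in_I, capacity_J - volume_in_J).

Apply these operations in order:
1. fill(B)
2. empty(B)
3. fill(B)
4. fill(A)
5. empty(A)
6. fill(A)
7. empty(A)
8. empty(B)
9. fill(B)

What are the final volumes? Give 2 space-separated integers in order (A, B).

Answer: 0 11

Derivation:
Step 1: fill(B) -> (A=0 B=11)
Step 2: empty(B) -> (A=0 B=0)
Step 3: fill(B) -> (A=0 B=11)
Step 4: fill(A) -> (A=8 B=11)
Step 5: empty(A) -> (A=0 B=11)
Step 6: fill(A) -> (A=8 B=11)
Step 7: empty(A) -> (A=0 B=11)
Step 8: empty(B) -> (A=0 B=0)
Step 9: fill(B) -> (A=0 B=11)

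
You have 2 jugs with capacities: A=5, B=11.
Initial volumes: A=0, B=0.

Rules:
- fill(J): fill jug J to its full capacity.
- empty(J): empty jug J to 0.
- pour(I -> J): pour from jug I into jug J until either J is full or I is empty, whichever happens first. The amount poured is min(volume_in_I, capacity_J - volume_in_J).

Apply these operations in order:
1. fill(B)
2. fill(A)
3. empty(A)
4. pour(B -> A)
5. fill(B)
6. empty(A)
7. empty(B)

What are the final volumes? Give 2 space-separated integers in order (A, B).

Answer: 0 0

Derivation:
Step 1: fill(B) -> (A=0 B=11)
Step 2: fill(A) -> (A=5 B=11)
Step 3: empty(A) -> (A=0 B=11)
Step 4: pour(B -> A) -> (A=5 B=6)
Step 5: fill(B) -> (A=5 B=11)
Step 6: empty(A) -> (A=0 B=11)
Step 7: empty(B) -> (A=0 B=0)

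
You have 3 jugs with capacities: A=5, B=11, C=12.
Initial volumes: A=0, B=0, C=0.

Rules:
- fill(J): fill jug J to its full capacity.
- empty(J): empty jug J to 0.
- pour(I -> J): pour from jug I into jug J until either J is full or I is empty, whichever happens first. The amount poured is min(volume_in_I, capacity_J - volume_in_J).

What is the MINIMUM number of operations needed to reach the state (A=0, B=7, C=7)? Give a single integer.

BFS from (A=0, B=0, C=0). One shortest path:
  1. fill(C) -> (A=0 B=0 C=12)
  2. pour(C -> A) -> (A=5 B=0 C=7)
  3. empty(A) -> (A=0 B=0 C=7)
  4. pour(C -> B) -> (A=0 B=7 C=0)
  5. fill(C) -> (A=0 B=7 C=12)
  6. pour(C -> A) -> (A=5 B=7 C=7)
  7. empty(A) -> (A=0 B=7 C=7)
Reached target in 7 moves.

Answer: 7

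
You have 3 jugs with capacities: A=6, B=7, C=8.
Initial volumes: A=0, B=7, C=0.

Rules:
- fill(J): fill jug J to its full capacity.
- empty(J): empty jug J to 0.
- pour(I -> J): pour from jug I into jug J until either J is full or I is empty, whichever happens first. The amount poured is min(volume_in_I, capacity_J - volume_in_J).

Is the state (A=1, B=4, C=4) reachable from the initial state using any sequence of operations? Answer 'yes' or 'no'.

Answer: no

Derivation:
BFS explored all 294 reachable states.
Reachable set includes: (0,0,0), (0,0,1), (0,0,2), (0,0,3), (0,0,4), (0,0,5), (0,0,6), (0,0,7), (0,0,8), (0,1,0), (0,1,1), (0,1,2) ...
Target (A=1, B=4, C=4) not in reachable set → no.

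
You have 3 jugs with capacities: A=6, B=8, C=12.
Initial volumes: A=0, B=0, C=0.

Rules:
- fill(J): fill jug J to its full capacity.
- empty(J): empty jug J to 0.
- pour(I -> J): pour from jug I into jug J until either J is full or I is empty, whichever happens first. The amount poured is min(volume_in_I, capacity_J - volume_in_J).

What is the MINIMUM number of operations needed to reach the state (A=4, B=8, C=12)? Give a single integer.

Answer: 4

Derivation:
BFS from (A=0, B=0, C=0). One shortest path:
  1. fill(C) -> (A=0 B=0 C=12)
  2. pour(C -> B) -> (A=0 B=8 C=4)
  3. pour(C -> A) -> (A=4 B=8 C=0)
  4. fill(C) -> (A=4 B=8 C=12)
Reached target in 4 moves.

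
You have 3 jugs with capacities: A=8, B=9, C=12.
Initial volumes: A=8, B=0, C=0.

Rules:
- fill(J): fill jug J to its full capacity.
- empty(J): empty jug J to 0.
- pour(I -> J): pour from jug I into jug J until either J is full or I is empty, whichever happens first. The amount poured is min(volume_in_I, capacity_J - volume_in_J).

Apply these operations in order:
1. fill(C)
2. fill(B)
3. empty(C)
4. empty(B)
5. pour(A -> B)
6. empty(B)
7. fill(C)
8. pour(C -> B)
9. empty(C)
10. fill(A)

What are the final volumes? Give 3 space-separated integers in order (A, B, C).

Answer: 8 9 0

Derivation:
Step 1: fill(C) -> (A=8 B=0 C=12)
Step 2: fill(B) -> (A=8 B=9 C=12)
Step 3: empty(C) -> (A=8 B=9 C=0)
Step 4: empty(B) -> (A=8 B=0 C=0)
Step 5: pour(A -> B) -> (A=0 B=8 C=0)
Step 6: empty(B) -> (A=0 B=0 C=0)
Step 7: fill(C) -> (A=0 B=0 C=12)
Step 8: pour(C -> B) -> (A=0 B=9 C=3)
Step 9: empty(C) -> (A=0 B=9 C=0)
Step 10: fill(A) -> (A=8 B=9 C=0)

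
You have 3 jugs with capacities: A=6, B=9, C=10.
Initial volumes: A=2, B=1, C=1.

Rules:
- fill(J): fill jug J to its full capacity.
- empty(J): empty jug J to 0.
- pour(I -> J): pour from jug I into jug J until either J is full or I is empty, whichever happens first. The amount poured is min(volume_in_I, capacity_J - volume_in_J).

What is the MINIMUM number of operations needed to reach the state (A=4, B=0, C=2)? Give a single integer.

BFS from (A=2, B=1, C=1). One shortest path:
  1. empty(A) -> (A=0 B=1 C=1)
  2. pour(C -> A) -> (A=1 B=1 C=0)
  3. fill(C) -> (A=1 B=1 C=10)
  4. pour(C -> B) -> (A=1 B=9 C=2)
  5. pour(B -> A) -> (A=6 B=4 C=2)
  6. empty(A) -> (A=0 B=4 C=2)
  7. pour(B -> A) -> (A=4 B=0 C=2)
Reached target in 7 moves.

Answer: 7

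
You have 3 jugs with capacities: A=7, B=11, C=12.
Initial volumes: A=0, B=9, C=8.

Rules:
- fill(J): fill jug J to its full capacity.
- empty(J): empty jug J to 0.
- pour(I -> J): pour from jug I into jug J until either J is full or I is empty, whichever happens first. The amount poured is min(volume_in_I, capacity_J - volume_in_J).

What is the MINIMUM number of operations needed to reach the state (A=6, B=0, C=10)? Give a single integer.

Answer: 7

Derivation:
BFS from (A=0, B=9, C=8). One shortest path:
  1. pour(C -> B) -> (A=0 B=11 C=6)
  2. pour(C -> A) -> (A=6 B=11 C=0)
  3. pour(B -> C) -> (A=6 B=0 C=11)
  4. fill(B) -> (A=6 B=11 C=11)
  5. pour(B -> C) -> (A=6 B=10 C=12)
  6. empty(C) -> (A=6 B=10 C=0)
  7. pour(B -> C) -> (A=6 B=0 C=10)
Reached target in 7 moves.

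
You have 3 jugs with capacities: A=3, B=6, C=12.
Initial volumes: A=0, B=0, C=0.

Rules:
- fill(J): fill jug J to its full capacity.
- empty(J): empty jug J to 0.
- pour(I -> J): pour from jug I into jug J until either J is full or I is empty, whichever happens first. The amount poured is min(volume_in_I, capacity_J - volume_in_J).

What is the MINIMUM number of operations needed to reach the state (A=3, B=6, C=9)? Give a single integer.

Answer: 3

Derivation:
BFS from (A=0, B=0, C=0). One shortest path:
  1. fill(B) -> (A=0 B=6 C=0)
  2. fill(C) -> (A=0 B=6 C=12)
  3. pour(C -> A) -> (A=3 B=6 C=9)
Reached target in 3 moves.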